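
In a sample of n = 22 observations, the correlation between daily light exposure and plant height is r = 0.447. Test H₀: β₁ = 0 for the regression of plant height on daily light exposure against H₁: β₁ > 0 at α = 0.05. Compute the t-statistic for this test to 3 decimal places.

t = 2.235

t = r·√(n − 2)/√(1 − r²) = 0.447·√20/√0.800191 = 2.235.
df = n − 2 = 20.
One-sided p ≈ 0.0185, which is < 0.05, so reject H₀.
There is evidence of a linear association between daily light exposure and plant height.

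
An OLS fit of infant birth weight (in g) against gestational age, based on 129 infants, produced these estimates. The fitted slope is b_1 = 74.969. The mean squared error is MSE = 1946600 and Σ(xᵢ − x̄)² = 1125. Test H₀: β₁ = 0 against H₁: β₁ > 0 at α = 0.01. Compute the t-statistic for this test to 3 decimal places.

t = 1.802

SE(b_1) = √(MSE/Sₓₓ) = √(1.9466e+06/1125) = 41.597.
t = 74.969 / 41.597 = 1.802.
df = n − 2 = 127.
One-sided p ≈ 0.0369, which is ≥ 0.01, so fail to reject H₀.
The data do not give significant evidence that the true slope on gestational age is positive.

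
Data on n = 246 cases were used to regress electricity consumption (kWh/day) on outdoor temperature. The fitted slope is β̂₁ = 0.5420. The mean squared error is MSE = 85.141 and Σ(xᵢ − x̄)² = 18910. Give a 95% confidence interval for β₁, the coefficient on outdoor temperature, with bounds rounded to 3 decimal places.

SE(β̂₁) = √(MSE/Sₓₓ) = √(85.141/18910) = 0.0671002.
df = n − 2 = 244.
t* = t_{0.025, 244} = 1.969734.
Margin = t* × SE = 1.969734 × 0.0671002 = 0.13217.
CI: 0.5420 ± 0.13217 → (0.410, 0.674).
With 95% confidence, each one-unit increase in outdoor temperature is associated with a change of between 0.410 and 0.674 kWh/day in electricity consumption.

(0.410, 0.674)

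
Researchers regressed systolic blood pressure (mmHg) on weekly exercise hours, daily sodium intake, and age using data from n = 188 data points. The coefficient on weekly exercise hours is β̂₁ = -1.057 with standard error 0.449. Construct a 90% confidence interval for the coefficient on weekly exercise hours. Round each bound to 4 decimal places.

(-1.7993, -0.3147)

df = n − k − 1 = 188 − 3 − 1 = 184.
t* = t_{0.05, 184} = 1.653177.
Margin = t* × SE = 1.653177 × 0.449 = 0.742277.
CI: -1.057 ± 0.742277 → (-1.7993, -0.3147).
With 90% confidence, each one-unit increase in weekly exercise hours is associated with a change of between -1.7993 and -0.3147 mmHg in systolic blood pressure, holding the other predictors fixed.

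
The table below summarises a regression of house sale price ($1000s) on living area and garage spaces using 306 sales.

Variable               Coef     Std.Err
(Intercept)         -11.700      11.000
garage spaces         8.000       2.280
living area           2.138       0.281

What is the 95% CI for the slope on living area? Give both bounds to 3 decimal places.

(1.585, 2.691)

Read off: b = 2.138, SE = 0.281 for living area.
df = n − k − 1 = 306 − 2 − 1 = 303.
t* = t_{0.025, 303} = 1.967824.
Margin = t* × SE = 1.967824 × 0.281 = 0.55296.
CI: 2.138 ± 0.55296 → (1.585, 2.691).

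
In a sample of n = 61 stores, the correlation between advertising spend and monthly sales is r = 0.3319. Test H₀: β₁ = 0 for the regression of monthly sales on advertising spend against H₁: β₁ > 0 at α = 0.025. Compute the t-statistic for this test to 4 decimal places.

t = 2.7026

t = r·√(n − 2)/√(1 − r²) = 0.3319·√59/√0.889842 = 2.7026.
df = n − 2 = 59.
One-sided p ≈ 0.0045, which is < 0.025, so reject H₀.
There is evidence of a linear association between advertising spend and monthly sales.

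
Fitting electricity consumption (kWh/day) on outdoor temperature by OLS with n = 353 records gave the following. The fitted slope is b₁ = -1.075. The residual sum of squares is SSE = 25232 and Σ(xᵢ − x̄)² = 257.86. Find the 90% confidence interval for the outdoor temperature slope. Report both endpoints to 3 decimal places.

MSE = SSE/(n − 2) = 25232/351 = 71.886.
SE(b₁) = √(MSE/Sₓₓ) = √(71.886/257.86) = 0.527996.
df = n − 2 = 351.
t* = t_{0.05, 351} = 1.649206.
Margin = t* × SE = 1.649206 × 0.527996 = 0.87077.
CI: -1.075 ± 0.87077 → (-1.946, -0.204).
With 90% confidence, each one-unit increase in outdoor temperature is associated with a change of between -1.946 and -0.204 kWh/day in electricity consumption.

(-1.946, -0.204)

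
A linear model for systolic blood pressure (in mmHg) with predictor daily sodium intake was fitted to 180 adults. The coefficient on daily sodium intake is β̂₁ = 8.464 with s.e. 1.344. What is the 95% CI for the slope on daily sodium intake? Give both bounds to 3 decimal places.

(5.812, 11.116)

df = n − 2 = 180 − 2 = 178.
t* = t_{0.025, 178} = 1.973381.
Margin = t* × SE = 1.973381 × 1.344 = 2.65222.
CI: 8.464 ± 2.65222 → (5.812, 11.116).
With 95% confidence, each one-unit increase in daily sodium intake is associated with a change of between 5.812 and 11.116 mmHg in systolic blood pressure.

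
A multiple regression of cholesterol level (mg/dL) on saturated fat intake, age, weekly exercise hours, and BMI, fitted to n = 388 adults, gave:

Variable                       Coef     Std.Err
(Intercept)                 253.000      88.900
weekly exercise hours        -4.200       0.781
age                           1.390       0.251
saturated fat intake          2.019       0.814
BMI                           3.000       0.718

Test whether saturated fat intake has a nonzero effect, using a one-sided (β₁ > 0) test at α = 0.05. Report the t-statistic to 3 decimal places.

t = 2.480

Read off: b = 2.019, SE = 0.814 for saturated fat intake.
H₀: β₁ = 0 vs H₁: β₁ > 0.
t = 2.019 / 0.814 = 2.480.
df = n − k − 1 = 388 − 4 − 1 = 383.
One-sided p ≈ 0.0068, which is < 0.05, so reject H₀.
There is evidence that the true slope on saturated fat intake is positive, holding the other predictors fixed.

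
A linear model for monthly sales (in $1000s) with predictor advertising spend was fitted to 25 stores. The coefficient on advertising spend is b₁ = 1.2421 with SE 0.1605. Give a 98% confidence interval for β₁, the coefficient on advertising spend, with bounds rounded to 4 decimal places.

df = n − 2 = 25 − 2 = 23.
t* = t_{0.01, 23} = 2.499867.
Margin = t* × SE = 2.499867 × 0.1605 = 0.401229.
CI: 1.2421 ± 0.401229 → (0.8409, 1.6433).
With 98% confidence, each one-unit increase in advertising spend is associated with a change of between 0.8409 and 1.6433 $1000s in monthly sales.

(0.8409, 1.6433)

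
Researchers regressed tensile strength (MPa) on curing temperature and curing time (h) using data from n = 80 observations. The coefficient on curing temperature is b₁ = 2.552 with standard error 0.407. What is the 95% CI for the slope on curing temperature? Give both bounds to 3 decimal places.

df = n − k − 1 = 80 − 2 − 1 = 77.
t* = t_{0.025, 77} = 1.991254.
Margin = t* × SE = 1.991254 × 0.407 = 0.81044.
CI: 2.552 ± 0.81044 → (1.742, 3.362).
With 95% confidence, each one-unit increase in curing temperature is associated with a change of between 1.742 and 3.362 MPa in tensile strength, holding the other predictors fixed.

(1.742, 3.362)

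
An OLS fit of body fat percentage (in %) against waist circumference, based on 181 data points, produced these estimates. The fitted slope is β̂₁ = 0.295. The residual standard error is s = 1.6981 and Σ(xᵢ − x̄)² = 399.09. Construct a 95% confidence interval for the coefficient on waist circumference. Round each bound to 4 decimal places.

SE(β̂₁) = s/√Sₓₓ = 1.6981/√399.09 = 0.0850017.
df = n − 2 = 179.
t* = t_{0.025, 179} = 1.973305.
Margin = t* × SE = 1.973305 × 0.0850017 = 0.167734.
CI: 0.295 ± 0.167734 → (0.1273, 0.4627).
With 95% confidence, each one-unit increase in waist circumference is associated with a change of between 0.1273 and 0.4627 % in body fat percentage.

(0.1273, 0.4627)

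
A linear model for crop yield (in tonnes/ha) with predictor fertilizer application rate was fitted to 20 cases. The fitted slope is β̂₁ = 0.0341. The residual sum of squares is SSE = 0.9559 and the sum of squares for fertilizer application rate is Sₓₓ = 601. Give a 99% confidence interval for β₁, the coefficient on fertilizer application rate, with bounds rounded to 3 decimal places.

MSE = SSE/(n − 2) = 0.9559/18 = 0.0531056.
SE(β̂₁) = √(MSE/Sₓₓ) = √(0.0531056/601) = 0.00940011.
df = n − 2 = 18.
t* = t_{0.005, 18} = 2.87844.
Margin = t* × SE = 2.87844 × 0.00940011 = 0.02706.
CI: 0.0341 ± 0.02706 → (0.007, 0.061).
With 99% confidence, each one-unit increase in fertilizer application rate is associated with a change of between 0.007 and 0.061 tonnes/ha in crop yield.

(0.007, 0.061)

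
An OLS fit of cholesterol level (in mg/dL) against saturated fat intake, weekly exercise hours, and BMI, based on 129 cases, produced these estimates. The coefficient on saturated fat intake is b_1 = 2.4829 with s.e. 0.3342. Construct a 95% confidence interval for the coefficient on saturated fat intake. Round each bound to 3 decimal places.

(1.821, 3.144)

df = n − k − 1 = 129 − 3 − 1 = 125.
t* = t_{0.025, 125} = 1.979124.
Margin = t* × SE = 1.979124 × 0.3342 = 0.66142.
CI: 2.4829 ± 0.66142 → (1.821, 3.144).
With 95% confidence, each one-unit increase in saturated fat intake is associated with a change of between 1.821 and 3.144 mg/dL in cholesterol level, holding the other predictors fixed.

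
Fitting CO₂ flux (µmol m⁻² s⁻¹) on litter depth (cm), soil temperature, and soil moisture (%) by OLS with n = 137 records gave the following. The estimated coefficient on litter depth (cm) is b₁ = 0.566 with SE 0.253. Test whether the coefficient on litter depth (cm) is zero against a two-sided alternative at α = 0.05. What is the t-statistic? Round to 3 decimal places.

t = 2.237

H₀: β₁ = 0 vs H₁: β₁ ≠ 0.
t = (b₁ − β₁⁰)/SE = 0.566 / 0.253 = 2.237.
df = n − k − 1 = 137 − 3 − 1 = 133.
Two-sided p ≈ 0.0269, which is < 0.05, so reject H₀.
There is evidence that litter depth (cm) is associated with CO₂ flux, holding the other predictors fixed.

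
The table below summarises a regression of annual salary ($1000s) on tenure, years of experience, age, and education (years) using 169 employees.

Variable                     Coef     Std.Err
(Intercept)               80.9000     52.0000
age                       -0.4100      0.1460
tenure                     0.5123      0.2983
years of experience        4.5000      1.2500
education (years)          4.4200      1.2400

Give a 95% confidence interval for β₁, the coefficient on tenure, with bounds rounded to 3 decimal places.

(-0.077, 1.101)

Read off: b = 0.5123, SE = 0.2983 for tenure.
df = n − k − 1 = 169 − 4 − 1 = 164.
t* = t_{0.025, 164} = 1.974535.
Margin = t* × SE = 1.974535 × 0.2983 = 0.58900.
CI: 0.5123 ± 0.58900 → (-0.077, 1.101).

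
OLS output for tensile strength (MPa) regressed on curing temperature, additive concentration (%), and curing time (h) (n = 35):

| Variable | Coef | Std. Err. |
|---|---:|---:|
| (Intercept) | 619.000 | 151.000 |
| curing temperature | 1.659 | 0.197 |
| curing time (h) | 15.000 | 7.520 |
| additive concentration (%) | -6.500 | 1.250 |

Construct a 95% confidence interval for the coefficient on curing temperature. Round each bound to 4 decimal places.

Read off: b = 1.659, SE = 0.197 for curing temperature.
df = n − k − 1 = 35 − 3 − 1 = 31.
t* = t_{0.025, 31} = 2.039513.
Margin = t* × SE = 2.039513 × 0.197 = 0.401784.
CI: 1.659 ± 0.401784 → (1.2572, 2.0608).

(1.2572, 2.0608)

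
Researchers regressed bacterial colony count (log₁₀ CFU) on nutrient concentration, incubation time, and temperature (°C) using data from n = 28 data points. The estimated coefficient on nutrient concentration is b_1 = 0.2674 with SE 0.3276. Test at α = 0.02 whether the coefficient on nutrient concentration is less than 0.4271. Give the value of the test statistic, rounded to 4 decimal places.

t = -0.4875

H₀: β₁ = 0.4271 vs H₁: β₁ < 0.4271.
t = (b_1 − β₁⁰)/SE = (0.2674 − 0.4271) / 0.3276 = -0.4875.
df = n − k − 1 = 28 − 3 − 1 = 24.
One-sided p ≈ 0.3152, which is ≥ 0.02, so fail to reject H₀.
The data do not give significant evidence that the true slope on nutrient concentration is below 0.4271 log₁₀ CFU per unit, holding the other predictors fixed.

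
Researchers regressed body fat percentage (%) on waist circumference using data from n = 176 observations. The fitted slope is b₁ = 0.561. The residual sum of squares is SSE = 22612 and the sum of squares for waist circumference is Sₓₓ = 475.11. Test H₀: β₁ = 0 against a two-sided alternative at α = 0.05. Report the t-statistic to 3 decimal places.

MSE = SSE/(n − 2) = 22612/174 = 129.954.
SE(b₁) = √(MSE/Sₓₓ) = √(129.954/475.11) = 0.522995.
t = 0.561 / 0.522995 = 1.073.
df = n − 2 = 174.
Two-sided p ≈ 0.2849, which is ≥ 0.05, so fail to reject H₀.
The data do not give significant evidence of an association between waist circumference and body fat percentage.

t = 1.073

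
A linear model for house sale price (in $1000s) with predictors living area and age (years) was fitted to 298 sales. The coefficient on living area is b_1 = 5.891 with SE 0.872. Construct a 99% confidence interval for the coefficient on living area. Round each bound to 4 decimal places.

df = n − k − 1 = 298 − 2 − 1 = 295.
t* = t_{0.005, 295} = 2.592598.
Margin = t* × SE = 2.592598 × 0.872 = 2.260745.
CI: 5.891 ± 2.260745 → (3.6303, 8.1517).
With 99% confidence, each one-unit increase in living area is associated with a change of between 3.6303 and 8.1517 $1000s in house sale price, holding the other predictors fixed.

(3.6303, 8.1517)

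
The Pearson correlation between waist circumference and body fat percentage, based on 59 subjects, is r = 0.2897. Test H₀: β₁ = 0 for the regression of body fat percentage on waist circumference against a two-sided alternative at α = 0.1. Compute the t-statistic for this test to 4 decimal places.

t = r·√(n − 2)/√(1 − r²) = 0.2897·√57/√0.916074 = 2.2852.
df = n − 2 = 57.
Two-sided p ≈ 0.0260, which is < 0.1, so reject H₀.
There is evidence of a linear association between waist circumference and body fat percentage.

t = 2.2852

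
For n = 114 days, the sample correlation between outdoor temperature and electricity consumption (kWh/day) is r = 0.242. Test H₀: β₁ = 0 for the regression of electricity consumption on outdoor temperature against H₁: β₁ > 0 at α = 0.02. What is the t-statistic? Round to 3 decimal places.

t = r·√(n − 2)/√(1 − r²) = 0.242·√112/√0.941436 = 2.640.
df = n − 2 = 112.
One-sided p ≈ 0.0047, which is < 0.02, so reject H₀.
There is evidence of a linear association between outdoor temperature and electricity consumption.

t = 2.640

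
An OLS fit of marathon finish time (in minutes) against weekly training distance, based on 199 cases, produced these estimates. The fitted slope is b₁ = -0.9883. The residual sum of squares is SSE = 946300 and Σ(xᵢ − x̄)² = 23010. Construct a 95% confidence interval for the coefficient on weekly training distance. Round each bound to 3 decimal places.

MSE = SSE/(n − 2) = 946300/197 = 4803.55.
SE(b₁) = √(MSE/Sₓₓ) = √(4803.55/23010) = 0.456902.
df = n − 2 = 197.
t* = t_{0.025, 197} = 1.972079.
Margin = t* × SE = 1.972079 × 0.456902 = 0.90105.
CI: -0.9883 ± 0.90105 → (-1.889, -0.087).
With 95% confidence, each one-unit increase in weekly training distance is associated with a change of between -1.889 and -0.087 minutes in marathon finish time.

(-1.889, -0.087)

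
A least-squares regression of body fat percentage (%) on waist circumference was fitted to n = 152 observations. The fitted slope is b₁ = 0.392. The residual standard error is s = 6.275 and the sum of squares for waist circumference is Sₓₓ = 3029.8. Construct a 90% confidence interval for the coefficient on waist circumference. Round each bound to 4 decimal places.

SE(b₁) = s/√Sₓₓ = 6.275/√3029.8 = 0.114.
df = n − 2 = 150.
t* = t_{0.05, 150} = 1.655076.
Margin = t* × SE = 1.655076 × 0.114 = 0.188679.
CI: 0.392 ± 0.188679 → (0.2033, 0.5807).
With 90% confidence, each one-unit increase in waist circumference is associated with a change of between 0.2033 and 0.5807 % in body fat percentage.

(0.2033, 0.5807)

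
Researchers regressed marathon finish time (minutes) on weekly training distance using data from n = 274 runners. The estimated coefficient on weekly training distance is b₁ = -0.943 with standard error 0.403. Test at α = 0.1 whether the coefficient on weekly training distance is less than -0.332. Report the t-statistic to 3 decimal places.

H₀: β₁ = -0.332 vs H₁: β₁ < -0.332.
t = (b₁ − β₁⁰)/SE = (-0.943 − (-0.332)) / 0.403 = -1.516.
df = n − 2 = 274 − 2 = 272.
One-sided p ≈ 0.0653, which is < 0.1, so reject H₀.
There is evidence that the true slope on weekly training distance is below -0.332 minutes per unit.

t = -1.516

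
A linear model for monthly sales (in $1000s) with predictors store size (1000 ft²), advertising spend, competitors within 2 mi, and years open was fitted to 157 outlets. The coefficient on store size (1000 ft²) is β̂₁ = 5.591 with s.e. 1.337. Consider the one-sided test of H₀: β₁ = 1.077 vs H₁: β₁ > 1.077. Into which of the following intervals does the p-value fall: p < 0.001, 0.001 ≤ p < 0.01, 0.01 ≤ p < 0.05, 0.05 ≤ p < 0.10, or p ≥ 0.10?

t = (5.591 − 1.077) / 1.337 = 3.376.
df = n − k − 1 = 157 − 4 − 1 = 152.
One-sided p = P(T_{152} > t) ≈ 0.0005.
So p < 0.001.

p < 0.001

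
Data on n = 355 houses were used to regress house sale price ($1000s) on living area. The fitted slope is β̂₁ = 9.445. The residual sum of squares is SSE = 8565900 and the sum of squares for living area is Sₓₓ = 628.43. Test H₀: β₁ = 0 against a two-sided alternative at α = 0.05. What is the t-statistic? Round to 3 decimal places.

MSE = SSE/(n − 2) = 8565900/353 = 24266.
SE(β̂₁) = √(MSE/Sₓₓ) = √(24266/628.43) = 6.21399.
t = 9.445 / 6.21399 = 1.520.
df = n − 2 = 353.
Two-sided p ≈ 0.1294, which is ≥ 0.05, so fail to reject H₀.
The data do not give significant evidence of an association between living area and house sale price.

t = 1.520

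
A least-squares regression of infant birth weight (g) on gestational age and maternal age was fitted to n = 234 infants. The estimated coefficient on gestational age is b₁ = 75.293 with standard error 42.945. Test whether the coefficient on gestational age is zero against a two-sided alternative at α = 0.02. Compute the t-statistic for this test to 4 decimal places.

H₀: β₁ = 0 vs H₁: β₁ ≠ 0.
t = (b₁ − β₁⁰)/SE = 75.293 / 42.945 = 1.7532.
df = n − k − 1 = 234 − 2 − 1 = 231.
Two-sided p ≈ 0.0809, which is ≥ 0.02, so fail to reject H₀.
The data do not give significant evidence of an association between gestational age and infant birth weight, after adjusting for the other predictors.

t = 1.7532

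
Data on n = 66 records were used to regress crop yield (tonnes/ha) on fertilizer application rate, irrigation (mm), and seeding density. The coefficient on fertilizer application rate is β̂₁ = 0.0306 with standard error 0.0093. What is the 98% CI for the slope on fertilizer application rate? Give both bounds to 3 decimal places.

df = n − k − 1 = 66 − 3 − 1 = 62.
t* = t_{0.01, 62} = 2.388011.
Margin = t* × SE = 2.388011 × 0.0093 = 0.02221.
CI: 0.0306 ± 0.02221 → (0.008, 0.053).
With 98% confidence, each one-unit increase in fertilizer application rate is associated with a change of between 0.008 and 0.053 tonnes/ha in crop yield, holding the other predictors fixed.

(0.008, 0.053)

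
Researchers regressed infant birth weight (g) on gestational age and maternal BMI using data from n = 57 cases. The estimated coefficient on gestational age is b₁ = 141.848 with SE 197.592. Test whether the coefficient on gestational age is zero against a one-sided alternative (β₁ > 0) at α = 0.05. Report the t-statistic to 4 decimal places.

H₀: β₁ = 0 vs H₁: β₁ > 0.
t = (b₁ − β₁⁰)/SE = 141.848 / 197.592 = 0.7179.
df = n − k − 1 = 57 − 2 − 1 = 54.
One-sided p ≈ 0.2380, which is ≥ 0.05, so fail to reject H₀.
The data do not give significant evidence that the true slope on gestational age is positive, holding the other predictors fixed.

t = 0.7179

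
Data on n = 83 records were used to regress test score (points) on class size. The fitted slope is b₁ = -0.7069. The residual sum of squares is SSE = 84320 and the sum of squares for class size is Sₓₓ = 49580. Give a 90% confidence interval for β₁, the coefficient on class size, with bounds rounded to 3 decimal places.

MSE = SSE/(n − 2) = 84320/81 = 1040.99.
SE(b₁) = √(MSE/Sₓₓ) = √(1040.99/49580) = 0.1449.
df = n − 2 = 81.
t* = t_{0.05, 81} = 1.663884.
Margin = t* × SE = 1.663884 × 0.1449 = 0.24110.
CI: -0.7069 ± 0.24110 → (-0.948, -0.466).
With 90% confidence, each one-unit increase in class size is associated with a change of between -0.948 and -0.466 points in test score.

(-0.948, -0.466)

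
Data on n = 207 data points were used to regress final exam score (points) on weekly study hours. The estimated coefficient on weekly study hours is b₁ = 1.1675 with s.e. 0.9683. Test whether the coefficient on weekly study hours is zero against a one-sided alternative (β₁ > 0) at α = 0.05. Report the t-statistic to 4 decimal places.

t = 1.2057

H₀: β₁ = 0 vs H₁: β₁ > 0.
t = (b₁ − β₁⁰)/SE = 1.1675 / 0.9683 = 1.2057.
df = n − 2 = 207 − 2 = 205.
One-sided p ≈ 0.1147, which is ≥ 0.05, so fail to reject H₀.
The data do not give significant evidence that the true slope on weekly study hours is positive.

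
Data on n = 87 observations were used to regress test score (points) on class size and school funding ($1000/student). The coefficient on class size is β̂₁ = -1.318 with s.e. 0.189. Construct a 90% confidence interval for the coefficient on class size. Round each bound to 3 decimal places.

(-1.632, -1.004)

df = n − k − 1 = 87 − 2 − 1 = 84.
t* = t_{0.05, 84} = 1.663197.
Margin = t* × SE = 1.663197 × 0.189 = 0.31434.
CI: -1.318 ± 0.31434 → (-1.632, -1.004).
With 90% confidence, each one-unit increase in class size is associated with a change of between -1.632 and -1.004 points in test score, holding the other predictors fixed.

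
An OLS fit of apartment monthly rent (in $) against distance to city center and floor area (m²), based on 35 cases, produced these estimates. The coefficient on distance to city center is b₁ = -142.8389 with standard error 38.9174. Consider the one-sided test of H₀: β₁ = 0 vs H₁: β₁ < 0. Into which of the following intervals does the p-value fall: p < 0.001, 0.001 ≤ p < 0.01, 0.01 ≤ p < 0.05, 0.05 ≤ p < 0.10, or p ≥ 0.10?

t = -142.8389 / 38.9174 = -3.670.
df = n − k − 1 = 35 − 2 − 1 = 32.
One-sided p = P(T_{32} < t) ≈ 0.0004.
So p < 0.001.

p < 0.001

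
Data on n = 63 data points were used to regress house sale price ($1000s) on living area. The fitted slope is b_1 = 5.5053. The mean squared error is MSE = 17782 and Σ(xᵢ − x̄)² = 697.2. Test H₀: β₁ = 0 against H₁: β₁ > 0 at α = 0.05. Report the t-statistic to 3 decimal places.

t = 1.090

SE(b_1) = √(MSE/Sₓₓ) = √(17782/697.2) = 5.05024.
t = 5.5053 / 5.05024 = 1.090.
df = n − 2 = 61.
One-sided p ≈ 0.1400, which is ≥ 0.05, so fail to reject H₀.
The data do not give significant evidence that the true slope on living area is positive.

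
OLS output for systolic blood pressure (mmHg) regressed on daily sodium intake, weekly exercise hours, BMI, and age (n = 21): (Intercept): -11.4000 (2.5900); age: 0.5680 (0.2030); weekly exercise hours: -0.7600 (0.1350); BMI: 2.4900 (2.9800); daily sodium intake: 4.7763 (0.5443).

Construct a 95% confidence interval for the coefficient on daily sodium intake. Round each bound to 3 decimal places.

Read off: b = 4.7763, SE = 0.5443 for daily sodium intake.
df = n − k − 1 = 21 − 4 − 1 = 16.
t* = t_{0.025, 16} = 2.119905.
Margin = t* × SE = 2.119905 × 0.5443 = 1.15386.
CI: 4.7763 ± 1.15386 → (3.622, 5.930).

(3.622, 5.930)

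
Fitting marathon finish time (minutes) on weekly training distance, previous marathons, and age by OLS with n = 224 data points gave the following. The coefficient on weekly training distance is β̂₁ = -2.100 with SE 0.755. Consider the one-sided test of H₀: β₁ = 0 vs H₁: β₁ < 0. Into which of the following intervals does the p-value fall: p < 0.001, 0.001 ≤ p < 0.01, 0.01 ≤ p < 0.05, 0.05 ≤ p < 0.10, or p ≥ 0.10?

t = -2.100 / 0.755 = -2.781.
df = n − k − 1 = 224 − 3 − 1 = 220.
One-sided p = P(T_{220} < t) ≈ 0.0029.
So 0.001 ≤ p < 0.01.

0.001 ≤ p < 0.01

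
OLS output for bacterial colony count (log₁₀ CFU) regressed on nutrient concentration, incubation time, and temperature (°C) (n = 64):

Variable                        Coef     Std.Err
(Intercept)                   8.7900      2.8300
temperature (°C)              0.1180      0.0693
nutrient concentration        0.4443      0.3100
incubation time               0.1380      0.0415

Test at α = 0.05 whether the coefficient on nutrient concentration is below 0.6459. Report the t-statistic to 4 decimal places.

t = -0.6503

Read off: b = 0.4443, SE = 0.3100 for nutrient concentration.
H₀: β₁ = 0.6459 vs H₁: β₁ < 0.6459.
t = (0.4443 − 0.6459) / 0.3100 = -0.6503.
df = n − k − 1 = 64 − 3 − 1 = 60.
One-sided p ≈ 0.2590, which is ≥ 0.05, so fail to reject H₀.
The data do not give significant evidence that the true slope on nutrient concentration is below 0.6459 log₁₀ CFU per unit, holding the other predictors fixed.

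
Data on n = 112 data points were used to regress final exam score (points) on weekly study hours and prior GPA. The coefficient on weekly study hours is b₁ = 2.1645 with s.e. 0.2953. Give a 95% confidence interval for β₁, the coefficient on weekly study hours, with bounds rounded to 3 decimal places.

(1.579, 2.750)

df = n − k − 1 = 112 − 2 − 1 = 109.
t* = t_{0.025, 109} = 1.981967.
Margin = t* × SE = 1.981967 × 0.2953 = 0.58527.
CI: 2.1645 ± 0.58527 → (1.579, 2.750).
With 95% confidence, each one-unit increase in weekly study hours is associated with a change of between 1.579 and 2.750 points in final exam score, holding the other predictors fixed.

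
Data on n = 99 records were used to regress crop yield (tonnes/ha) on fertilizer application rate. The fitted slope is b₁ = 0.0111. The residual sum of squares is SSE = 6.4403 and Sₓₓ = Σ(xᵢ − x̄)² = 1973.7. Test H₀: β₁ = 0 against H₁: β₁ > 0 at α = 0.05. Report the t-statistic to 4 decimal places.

t = 1.9138

MSE = SSE/(n − 2) = 6.4403/97 = 0.0663948.
SE(b₁) = √(MSE/Sₓₓ) = √(0.0663948/1973.7) = 0.00579998.
t = 0.0111 / 0.00579998 = 1.9138.
df = n − 2 = 97.
One-sided p ≈ 0.0293, which is < 0.05, so reject H₀.
There is evidence that the true slope on fertilizer application rate is positive.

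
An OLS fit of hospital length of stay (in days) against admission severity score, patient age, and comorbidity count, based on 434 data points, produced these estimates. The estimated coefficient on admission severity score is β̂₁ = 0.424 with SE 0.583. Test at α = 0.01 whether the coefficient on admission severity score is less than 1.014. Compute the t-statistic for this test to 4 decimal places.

t = -1.0120

H₀: β₁ = 1.014 vs H₁: β₁ < 1.014.
t = (β̂₁ − β₁⁰)/SE = (0.424 − 1.014) / 0.583 = -1.0120.
df = n − k − 1 = 434 − 3 − 1 = 430.
One-sided p ≈ 0.1561, which is ≥ 0.01, so fail to reject H₀.
The data do not give significant evidence that the true slope on admission severity score is below 1.014 days per unit, holding the other predictors fixed.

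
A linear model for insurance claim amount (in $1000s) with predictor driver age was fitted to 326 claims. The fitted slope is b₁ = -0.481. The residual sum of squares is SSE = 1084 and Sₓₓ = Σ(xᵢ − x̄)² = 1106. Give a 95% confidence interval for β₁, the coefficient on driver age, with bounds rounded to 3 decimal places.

(-0.589, -0.373)

MSE = SSE/(n − 2) = 1084/324 = 3.34568.
SE(b₁) = √(MSE/Sₓₓ) = √(3.34568/1106) = 0.0550002.
df = n − 2 = 324.
t* = t_{0.025, 324} = 1.967313.
Margin = t* × SE = 1.967313 × 0.0550002 = 0.10820.
CI: -0.481 ± 0.10820 → (-0.589, -0.373).
With 95% confidence, each one-unit increase in driver age is associated with a change of between -0.589 and -0.373 $1000s in insurance claim amount.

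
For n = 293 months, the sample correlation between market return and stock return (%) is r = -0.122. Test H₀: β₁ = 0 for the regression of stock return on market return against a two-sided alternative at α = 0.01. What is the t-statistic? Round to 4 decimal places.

t = r·√(n − 2)/√(1 − r²) = -0.122·√291/√0.985116 = -2.0968.
df = n − 2 = 291.
Two-sided p ≈ 0.0369, which is ≥ 0.01, so fail to reject H₀.
The data do not give significant evidence of a linear association between market return and stock return.

t = -2.0968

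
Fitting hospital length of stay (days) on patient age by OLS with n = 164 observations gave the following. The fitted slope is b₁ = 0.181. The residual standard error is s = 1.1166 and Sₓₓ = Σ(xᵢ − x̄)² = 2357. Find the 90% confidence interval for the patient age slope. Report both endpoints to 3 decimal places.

(0.143, 0.219)

SE(b₁) = s/√Sₓₓ = 1.1166/√2357 = 0.0229995.
df = n − 2 = 162.
t* = t_{0.05, 162} = 1.654314.
Margin = t* × SE = 1.654314 × 0.0229995 = 0.03805.
CI: 0.181 ± 0.03805 → (0.143, 0.219).
With 90% confidence, each one-unit increase in patient age is associated with a change of between 0.143 and 0.219 days in hospital length of stay.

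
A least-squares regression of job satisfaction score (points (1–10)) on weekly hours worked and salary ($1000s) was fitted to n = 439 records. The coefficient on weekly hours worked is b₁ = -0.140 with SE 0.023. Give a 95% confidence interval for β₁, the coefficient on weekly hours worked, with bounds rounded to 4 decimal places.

(-0.1852, -0.0948)

df = n − k − 1 = 439 − 2 − 1 = 436.
t* = t_{0.025, 436} = 1.96542.
Margin = t* × SE = 1.96542 × 0.023 = 0.045205.
CI: -0.140 ± 0.045205 → (-0.1852, -0.0948).
With 95% confidence, each one-unit increase in weekly hours worked is associated with a change of between -0.1852 and -0.0948 points (1–10) in job satisfaction score, holding the other predictors fixed.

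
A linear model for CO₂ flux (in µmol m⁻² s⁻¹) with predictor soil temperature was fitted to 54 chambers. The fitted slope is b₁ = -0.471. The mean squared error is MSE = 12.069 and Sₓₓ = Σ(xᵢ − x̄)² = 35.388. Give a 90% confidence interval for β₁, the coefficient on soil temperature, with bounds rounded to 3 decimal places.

(-1.449, 0.507)

SE(b₁) = √(MSE/Sₓₓ) = √(12.069/35.388) = 0.583993.
df = n − 2 = 52.
t* = t_{0.05, 52} = 1.674689.
Margin = t* × SE = 1.674689 × 0.583993 = 0.97801.
CI: -0.471 ± 0.97801 → (-1.449, 0.507).
With 90% confidence, each one-unit increase in soil temperature is associated with a change of between -1.449 and 0.507 µmol m⁻² s⁻¹ in CO₂ flux.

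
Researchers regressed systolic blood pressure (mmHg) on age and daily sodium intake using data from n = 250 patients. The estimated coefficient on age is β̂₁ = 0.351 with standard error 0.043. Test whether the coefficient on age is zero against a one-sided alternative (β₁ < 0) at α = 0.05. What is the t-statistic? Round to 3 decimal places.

H₀: β₁ = 0 vs H₁: β₁ < 0.
t = (β̂₁ − β₁⁰)/SE = 0.351 / 0.043 = 8.163.
df = n − k − 1 = 250 − 2 − 1 = 247.
One-sided p ≈ 1.0000, which is ≥ 0.05, so fail to reject H₀.
The data do not give significant evidence that the true slope on age is negative, holding the other predictors fixed.

t = 8.163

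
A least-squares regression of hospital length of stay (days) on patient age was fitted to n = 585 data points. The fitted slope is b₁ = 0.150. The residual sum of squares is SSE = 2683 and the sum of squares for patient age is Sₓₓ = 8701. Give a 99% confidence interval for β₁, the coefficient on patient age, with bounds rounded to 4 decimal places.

MSE = SSE/(n − 2) = 2683/583 = 4.60206.
SE(b₁) = √(MSE/Sₓₓ) = √(4.60206/8701) = 0.0229981.
df = n − 2 = 583.
t* = t_{0.005, 583} = 2.584289.
Margin = t* × SE = 2.584289 × 0.0229981 = 0.059434.
CI: 0.150 ± 0.059434 → (0.0906, 0.2094).
With 99% confidence, each one-unit increase in patient age is associated with a change of between 0.0906 and 0.2094 days in hospital length of stay.

(0.0906, 0.2094)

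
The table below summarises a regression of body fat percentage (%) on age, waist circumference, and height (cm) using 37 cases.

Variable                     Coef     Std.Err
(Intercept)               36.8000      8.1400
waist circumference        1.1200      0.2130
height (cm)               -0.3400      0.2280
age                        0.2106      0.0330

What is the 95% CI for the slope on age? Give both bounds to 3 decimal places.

(0.143, 0.278)

Read off: b = 0.2106, SE = 0.0330 for age.
df = n − k − 1 = 37 − 3 − 1 = 33.
t* = t_{0.025, 33} = 2.034515.
Margin = t* × SE = 2.034515 × 0.0330 = 0.06714.
CI: 0.2106 ± 0.06714 → (0.143, 0.278).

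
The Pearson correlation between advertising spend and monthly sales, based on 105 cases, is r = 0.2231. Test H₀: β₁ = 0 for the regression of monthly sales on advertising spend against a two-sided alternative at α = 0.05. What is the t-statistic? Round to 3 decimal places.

t = r·√(n − 2)/√(1 − r²) = 0.2231·√103/√0.950226 = 2.323.
df = n − 2 = 103.
Two-sided p ≈ 0.0222, which is < 0.05, so reject H₀.
There is evidence of a linear association between advertising spend and monthly sales.

t = 2.323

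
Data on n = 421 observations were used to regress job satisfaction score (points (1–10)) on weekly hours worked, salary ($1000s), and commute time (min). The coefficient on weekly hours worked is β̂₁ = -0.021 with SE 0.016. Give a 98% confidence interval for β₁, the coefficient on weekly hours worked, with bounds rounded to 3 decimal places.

(-0.058, 0.016)

df = n − k − 1 = 421 − 3 − 1 = 417.
t* = t_{0.01, 417} = 2.335323.
Margin = t* × SE = 2.335323 × 0.016 = 0.03737.
CI: -0.021 ± 0.03737 → (-0.058, 0.016).
With 98% confidence, each one-unit increase in weekly hours worked is associated with a change of between -0.058 and 0.016 points (1–10) in job satisfaction score, holding the other predictors fixed.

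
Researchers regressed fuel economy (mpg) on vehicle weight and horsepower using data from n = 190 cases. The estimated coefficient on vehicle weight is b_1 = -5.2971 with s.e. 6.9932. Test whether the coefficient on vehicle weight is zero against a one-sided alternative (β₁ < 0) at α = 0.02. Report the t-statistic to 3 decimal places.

t = -0.757

H₀: β₁ = 0 vs H₁: β₁ < 0.
t = (b_1 − β₁⁰)/SE = -5.2971 / 6.9932 = -0.757.
df = n − k − 1 = 190 − 2 − 1 = 187.
One-sided p ≈ 0.2249, which is ≥ 0.02, so fail to reject H₀.
The data do not give significant evidence that the true slope on vehicle weight is negative, holding the other predictors fixed.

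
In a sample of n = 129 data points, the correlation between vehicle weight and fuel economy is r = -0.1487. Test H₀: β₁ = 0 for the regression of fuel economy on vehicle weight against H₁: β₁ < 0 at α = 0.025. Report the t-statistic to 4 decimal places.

t = r·√(n − 2)/√(1 − r²) = -0.1487·√127/√0.977888 = -1.6946.
df = n − 2 = 127.
One-sided p ≈ 0.0463, which is ≥ 0.025, so fail to reject H₀.
The data do not give significant evidence of a linear association between vehicle weight and fuel economy.

t = -1.6946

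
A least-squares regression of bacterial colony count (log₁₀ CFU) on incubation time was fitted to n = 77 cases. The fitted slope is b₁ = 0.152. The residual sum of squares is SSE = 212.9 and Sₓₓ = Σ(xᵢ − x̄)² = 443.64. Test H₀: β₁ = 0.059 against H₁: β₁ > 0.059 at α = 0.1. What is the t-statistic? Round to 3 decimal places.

t = 1.163

MSE = SSE/(n − 2) = 212.9/75 = 2.83867.
SE(b₁) = √(MSE/Sₓₓ) = √(2.83867/443.64) = 0.0799911.
t = (0.152 − 0.059) / 0.0799911 = 1.163.
df = n − 2 = 75.
One-sided p ≈ 0.1243, which is ≥ 0.1, so fail to reject H₀.
The data do not give significant evidence that the true slope on incubation time exceeds 0.059 log₁₀ CFU per unit.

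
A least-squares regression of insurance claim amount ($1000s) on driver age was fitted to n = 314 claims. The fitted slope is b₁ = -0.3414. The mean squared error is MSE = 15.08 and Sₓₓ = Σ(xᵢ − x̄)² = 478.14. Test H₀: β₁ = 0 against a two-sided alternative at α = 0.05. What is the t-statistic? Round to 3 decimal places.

t = -1.922

SE(b₁) = √(MSE/Sₓₓ) = √(15.08/478.14) = 0.177592.
t = -0.3414 / 0.177592 = -1.922.
df = n − 2 = 312.
Two-sided p ≈ 0.0555, which is ≥ 0.05, so fail to reject H₀.
The data do not give significant evidence of an association between driver age and insurance claim amount.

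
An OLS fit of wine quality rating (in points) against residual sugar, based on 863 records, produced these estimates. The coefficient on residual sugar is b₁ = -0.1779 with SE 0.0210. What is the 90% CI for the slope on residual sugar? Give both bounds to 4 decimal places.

df = n − 2 = 863 − 2 = 861.
t* = t_{0.05, 861} = 1.646625.
Margin = t* × SE = 1.646625 × 0.0210 = 0.034579.
CI: -0.1779 ± 0.034579 → (-0.2125, -0.1433).
With 90% confidence, each one-unit increase in residual sugar is associated with a change of between -0.2125 and -0.1433 points in wine quality rating.

(-0.2125, -0.1433)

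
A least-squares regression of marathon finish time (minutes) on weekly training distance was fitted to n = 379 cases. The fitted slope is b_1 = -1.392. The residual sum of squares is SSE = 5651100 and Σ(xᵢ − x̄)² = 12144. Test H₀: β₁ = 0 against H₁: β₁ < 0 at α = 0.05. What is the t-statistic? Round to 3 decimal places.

MSE = SSE/(n − 2) = 5651100/377 = 14989.7.
SE(b_1) = √(MSE/Sₓₓ) = √(14989.7/12144) = 1.111.
t = -1.392 / 1.111 = -1.253.
df = n − 2 = 377.
One-sided p ≈ 0.1055, which is ≥ 0.05, so fail to reject H₀.
The data do not give significant evidence that the true slope on weekly training distance is negative.

t = -1.253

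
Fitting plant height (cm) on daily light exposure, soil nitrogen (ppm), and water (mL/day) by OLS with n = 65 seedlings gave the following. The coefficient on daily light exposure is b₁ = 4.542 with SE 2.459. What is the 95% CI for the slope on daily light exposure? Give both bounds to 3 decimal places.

(-0.375, 9.459)

df = n − k − 1 = 65 − 3 − 1 = 61.
t* = t_{0.025, 61} = 1.999624.
Margin = t* × SE = 1.999624 × 2.459 = 4.91707.
CI: 4.542 ± 4.91707 → (-0.375, 9.459).
With 95% confidence, each one-unit increase in daily light exposure is associated with a change of between -0.375 and 9.459 cm in plant height, holding the other predictors fixed.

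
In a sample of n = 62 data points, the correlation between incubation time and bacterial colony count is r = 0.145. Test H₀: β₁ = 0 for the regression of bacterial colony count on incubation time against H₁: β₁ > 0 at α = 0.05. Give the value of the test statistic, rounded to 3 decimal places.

t = r·√(n − 2)/√(1 − r²) = 0.145·√60/√0.978975 = 1.135.
df = n − 2 = 60.
One-sided p ≈ 0.1304, which is ≥ 0.05, so fail to reject H₀.
The data do not give significant evidence of a linear association between incubation time and bacterial colony count.

t = 1.135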